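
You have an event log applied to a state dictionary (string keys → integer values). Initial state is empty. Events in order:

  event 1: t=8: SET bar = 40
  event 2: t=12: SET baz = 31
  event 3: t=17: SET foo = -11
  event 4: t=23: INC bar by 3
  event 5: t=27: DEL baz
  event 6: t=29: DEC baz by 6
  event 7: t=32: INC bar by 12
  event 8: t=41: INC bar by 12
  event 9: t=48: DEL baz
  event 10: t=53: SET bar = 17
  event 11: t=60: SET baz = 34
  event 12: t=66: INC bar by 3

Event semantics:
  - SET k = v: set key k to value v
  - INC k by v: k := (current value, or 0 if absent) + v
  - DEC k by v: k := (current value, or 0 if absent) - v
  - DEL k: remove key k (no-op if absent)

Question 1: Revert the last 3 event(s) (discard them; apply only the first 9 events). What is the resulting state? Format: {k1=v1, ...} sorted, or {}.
Answer: {bar=67, foo=-11}

Derivation:
Keep first 9 events (discard last 3):
  after event 1 (t=8: SET bar = 40): {bar=40}
  after event 2 (t=12: SET baz = 31): {bar=40, baz=31}
  after event 3 (t=17: SET foo = -11): {bar=40, baz=31, foo=-11}
  after event 4 (t=23: INC bar by 3): {bar=43, baz=31, foo=-11}
  after event 5 (t=27: DEL baz): {bar=43, foo=-11}
  after event 6 (t=29: DEC baz by 6): {bar=43, baz=-6, foo=-11}
  after event 7 (t=32: INC bar by 12): {bar=55, baz=-6, foo=-11}
  after event 8 (t=41: INC bar by 12): {bar=67, baz=-6, foo=-11}
  after event 9 (t=48: DEL baz): {bar=67, foo=-11}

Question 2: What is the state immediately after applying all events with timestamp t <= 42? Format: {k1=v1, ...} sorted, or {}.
Apply events with t <= 42 (8 events):
  after event 1 (t=8: SET bar = 40): {bar=40}
  after event 2 (t=12: SET baz = 31): {bar=40, baz=31}
  after event 3 (t=17: SET foo = -11): {bar=40, baz=31, foo=-11}
  after event 4 (t=23: INC bar by 3): {bar=43, baz=31, foo=-11}
  after event 5 (t=27: DEL baz): {bar=43, foo=-11}
  after event 6 (t=29: DEC baz by 6): {bar=43, baz=-6, foo=-11}
  after event 7 (t=32: INC bar by 12): {bar=55, baz=-6, foo=-11}
  after event 8 (t=41: INC bar by 12): {bar=67, baz=-6, foo=-11}

Answer: {bar=67, baz=-6, foo=-11}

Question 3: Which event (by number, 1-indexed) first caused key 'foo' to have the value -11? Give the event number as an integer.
Answer: 3

Derivation:
Looking for first event where foo becomes -11:
  event 3: foo (absent) -> -11  <-- first match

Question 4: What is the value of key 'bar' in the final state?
Answer: 20

Derivation:
Track key 'bar' through all 12 events:
  event 1 (t=8: SET bar = 40): bar (absent) -> 40
  event 2 (t=12: SET baz = 31): bar unchanged
  event 3 (t=17: SET foo = -11): bar unchanged
  event 4 (t=23: INC bar by 3): bar 40 -> 43
  event 5 (t=27: DEL baz): bar unchanged
  event 6 (t=29: DEC baz by 6): bar unchanged
  event 7 (t=32: INC bar by 12): bar 43 -> 55
  event 8 (t=41: INC bar by 12): bar 55 -> 67
  event 9 (t=48: DEL baz): bar unchanged
  event 10 (t=53: SET bar = 17): bar 67 -> 17
  event 11 (t=60: SET baz = 34): bar unchanged
  event 12 (t=66: INC bar by 3): bar 17 -> 20
Final: bar = 20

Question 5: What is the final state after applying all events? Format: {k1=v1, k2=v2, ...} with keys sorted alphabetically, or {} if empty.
Answer: {bar=20, baz=34, foo=-11}

Derivation:
  after event 1 (t=8: SET bar = 40): {bar=40}
  after event 2 (t=12: SET baz = 31): {bar=40, baz=31}
  after event 3 (t=17: SET foo = -11): {bar=40, baz=31, foo=-11}
  after event 4 (t=23: INC bar by 3): {bar=43, baz=31, foo=-11}
  after event 5 (t=27: DEL baz): {bar=43, foo=-11}
  after event 6 (t=29: DEC baz by 6): {bar=43, baz=-6, foo=-11}
  after event 7 (t=32: INC bar by 12): {bar=55, baz=-6, foo=-11}
  after event 8 (t=41: INC bar by 12): {bar=67, baz=-6, foo=-11}
  after event 9 (t=48: DEL baz): {bar=67, foo=-11}
  after event 10 (t=53: SET bar = 17): {bar=17, foo=-11}
  after event 11 (t=60: SET baz = 34): {bar=17, baz=34, foo=-11}
  after event 12 (t=66: INC bar by 3): {bar=20, baz=34, foo=-11}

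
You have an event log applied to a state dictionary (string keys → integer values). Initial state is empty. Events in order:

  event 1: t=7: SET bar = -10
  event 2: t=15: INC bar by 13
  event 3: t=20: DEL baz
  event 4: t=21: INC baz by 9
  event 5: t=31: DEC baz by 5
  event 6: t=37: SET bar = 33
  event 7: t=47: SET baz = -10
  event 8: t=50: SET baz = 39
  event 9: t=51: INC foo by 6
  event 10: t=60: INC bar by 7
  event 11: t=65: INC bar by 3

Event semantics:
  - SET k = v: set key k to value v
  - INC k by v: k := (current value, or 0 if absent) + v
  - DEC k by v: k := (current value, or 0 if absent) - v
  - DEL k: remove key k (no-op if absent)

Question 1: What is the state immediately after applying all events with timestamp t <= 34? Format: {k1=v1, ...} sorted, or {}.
Apply events with t <= 34 (5 events):
  after event 1 (t=7: SET bar = -10): {bar=-10}
  after event 2 (t=15: INC bar by 13): {bar=3}
  after event 3 (t=20: DEL baz): {bar=3}
  after event 4 (t=21: INC baz by 9): {bar=3, baz=9}
  after event 5 (t=31: DEC baz by 5): {bar=3, baz=4}

Answer: {bar=3, baz=4}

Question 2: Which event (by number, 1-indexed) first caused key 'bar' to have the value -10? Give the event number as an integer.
Answer: 1

Derivation:
Looking for first event where bar becomes -10:
  event 1: bar (absent) -> -10  <-- first match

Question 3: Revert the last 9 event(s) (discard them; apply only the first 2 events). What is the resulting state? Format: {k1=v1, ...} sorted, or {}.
Answer: {bar=3}

Derivation:
Keep first 2 events (discard last 9):
  after event 1 (t=7: SET bar = -10): {bar=-10}
  after event 2 (t=15: INC bar by 13): {bar=3}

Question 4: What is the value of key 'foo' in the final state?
Track key 'foo' through all 11 events:
  event 1 (t=7: SET bar = -10): foo unchanged
  event 2 (t=15: INC bar by 13): foo unchanged
  event 3 (t=20: DEL baz): foo unchanged
  event 4 (t=21: INC baz by 9): foo unchanged
  event 5 (t=31: DEC baz by 5): foo unchanged
  event 6 (t=37: SET bar = 33): foo unchanged
  event 7 (t=47: SET baz = -10): foo unchanged
  event 8 (t=50: SET baz = 39): foo unchanged
  event 9 (t=51: INC foo by 6): foo (absent) -> 6
  event 10 (t=60: INC bar by 7): foo unchanged
  event 11 (t=65: INC bar by 3): foo unchanged
Final: foo = 6

Answer: 6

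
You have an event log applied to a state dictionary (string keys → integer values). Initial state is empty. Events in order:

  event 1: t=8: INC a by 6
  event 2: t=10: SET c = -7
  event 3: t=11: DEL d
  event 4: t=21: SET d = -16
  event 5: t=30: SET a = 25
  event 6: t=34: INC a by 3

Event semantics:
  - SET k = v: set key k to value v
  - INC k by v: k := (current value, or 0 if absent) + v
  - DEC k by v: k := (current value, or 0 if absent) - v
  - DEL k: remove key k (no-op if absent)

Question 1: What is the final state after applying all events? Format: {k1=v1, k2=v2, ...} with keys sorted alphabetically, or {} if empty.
  after event 1 (t=8: INC a by 6): {a=6}
  after event 2 (t=10: SET c = -7): {a=6, c=-7}
  after event 3 (t=11: DEL d): {a=6, c=-7}
  after event 4 (t=21: SET d = -16): {a=6, c=-7, d=-16}
  after event 5 (t=30: SET a = 25): {a=25, c=-7, d=-16}
  after event 6 (t=34: INC a by 3): {a=28, c=-7, d=-16}

Answer: {a=28, c=-7, d=-16}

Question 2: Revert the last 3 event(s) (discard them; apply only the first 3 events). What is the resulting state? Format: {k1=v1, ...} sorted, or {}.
Keep first 3 events (discard last 3):
  after event 1 (t=8: INC a by 6): {a=6}
  after event 2 (t=10: SET c = -7): {a=6, c=-7}
  after event 3 (t=11: DEL d): {a=6, c=-7}

Answer: {a=6, c=-7}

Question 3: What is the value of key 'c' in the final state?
Track key 'c' through all 6 events:
  event 1 (t=8: INC a by 6): c unchanged
  event 2 (t=10: SET c = -7): c (absent) -> -7
  event 3 (t=11: DEL d): c unchanged
  event 4 (t=21: SET d = -16): c unchanged
  event 5 (t=30: SET a = 25): c unchanged
  event 6 (t=34: INC a by 3): c unchanged
Final: c = -7

Answer: -7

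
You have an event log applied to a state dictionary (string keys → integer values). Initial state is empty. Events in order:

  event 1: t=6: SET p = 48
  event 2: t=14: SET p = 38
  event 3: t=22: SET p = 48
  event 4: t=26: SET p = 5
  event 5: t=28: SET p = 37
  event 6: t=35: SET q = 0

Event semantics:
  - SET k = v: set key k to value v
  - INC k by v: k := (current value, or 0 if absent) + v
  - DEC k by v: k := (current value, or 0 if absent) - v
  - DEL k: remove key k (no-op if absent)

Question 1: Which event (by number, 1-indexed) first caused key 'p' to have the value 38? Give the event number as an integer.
Looking for first event where p becomes 38:
  event 1: p = 48
  event 2: p 48 -> 38  <-- first match

Answer: 2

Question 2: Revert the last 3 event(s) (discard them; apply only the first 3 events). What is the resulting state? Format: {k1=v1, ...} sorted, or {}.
Answer: {p=48}

Derivation:
Keep first 3 events (discard last 3):
  after event 1 (t=6: SET p = 48): {p=48}
  after event 2 (t=14: SET p = 38): {p=38}
  after event 3 (t=22: SET p = 48): {p=48}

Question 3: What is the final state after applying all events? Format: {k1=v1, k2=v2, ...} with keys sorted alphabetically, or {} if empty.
  after event 1 (t=6: SET p = 48): {p=48}
  after event 2 (t=14: SET p = 38): {p=38}
  after event 3 (t=22: SET p = 48): {p=48}
  after event 4 (t=26: SET p = 5): {p=5}
  after event 5 (t=28: SET p = 37): {p=37}
  after event 6 (t=35: SET q = 0): {p=37, q=0}

Answer: {p=37, q=0}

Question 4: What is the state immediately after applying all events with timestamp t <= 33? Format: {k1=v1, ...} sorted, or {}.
Answer: {p=37}

Derivation:
Apply events with t <= 33 (5 events):
  after event 1 (t=6: SET p = 48): {p=48}
  after event 2 (t=14: SET p = 38): {p=38}
  after event 3 (t=22: SET p = 48): {p=48}
  after event 4 (t=26: SET p = 5): {p=5}
  after event 5 (t=28: SET p = 37): {p=37}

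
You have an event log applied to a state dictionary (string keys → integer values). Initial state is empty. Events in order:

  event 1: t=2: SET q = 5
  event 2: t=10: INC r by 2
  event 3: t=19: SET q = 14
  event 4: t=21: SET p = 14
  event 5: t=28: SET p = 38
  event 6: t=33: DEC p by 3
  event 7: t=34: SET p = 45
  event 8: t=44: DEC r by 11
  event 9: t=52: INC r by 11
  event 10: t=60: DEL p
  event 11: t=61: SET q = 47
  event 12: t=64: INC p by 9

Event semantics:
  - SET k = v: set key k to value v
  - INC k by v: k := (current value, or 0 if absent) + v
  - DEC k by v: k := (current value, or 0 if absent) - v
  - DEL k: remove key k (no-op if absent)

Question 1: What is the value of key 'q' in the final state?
Track key 'q' through all 12 events:
  event 1 (t=2: SET q = 5): q (absent) -> 5
  event 2 (t=10: INC r by 2): q unchanged
  event 3 (t=19: SET q = 14): q 5 -> 14
  event 4 (t=21: SET p = 14): q unchanged
  event 5 (t=28: SET p = 38): q unchanged
  event 6 (t=33: DEC p by 3): q unchanged
  event 7 (t=34: SET p = 45): q unchanged
  event 8 (t=44: DEC r by 11): q unchanged
  event 9 (t=52: INC r by 11): q unchanged
  event 10 (t=60: DEL p): q unchanged
  event 11 (t=61: SET q = 47): q 14 -> 47
  event 12 (t=64: INC p by 9): q unchanged
Final: q = 47

Answer: 47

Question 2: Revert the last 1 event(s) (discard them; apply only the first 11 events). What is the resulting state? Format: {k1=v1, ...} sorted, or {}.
Answer: {q=47, r=2}

Derivation:
Keep first 11 events (discard last 1):
  after event 1 (t=2: SET q = 5): {q=5}
  after event 2 (t=10: INC r by 2): {q=5, r=2}
  after event 3 (t=19: SET q = 14): {q=14, r=2}
  after event 4 (t=21: SET p = 14): {p=14, q=14, r=2}
  after event 5 (t=28: SET p = 38): {p=38, q=14, r=2}
  after event 6 (t=33: DEC p by 3): {p=35, q=14, r=2}
  after event 7 (t=34: SET p = 45): {p=45, q=14, r=2}
  after event 8 (t=44: DEC r by 11): {p=45, q=14, r=-9}
  after event 9 (t=52: INC r by 11): {p=45, q=14, r=2}
  after event 10 (t=60: DEL p): {q=14, r=2}
  after event 11 (t=61: SET q = 47): {q=47, r=2}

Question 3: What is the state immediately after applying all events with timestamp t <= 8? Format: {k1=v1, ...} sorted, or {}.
Apply events with t <= 8 (1 events):
  after event 1 (t=2: SET q = 5): {q=5}

Answer: {q=5}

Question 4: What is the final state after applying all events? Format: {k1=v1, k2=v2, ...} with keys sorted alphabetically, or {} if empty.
  after event 1 (t=2: SET q = 5): {q=5}
  after event 2 (t=10: INC r by 2): {q=5, r=2}
  after event 3 (t=19: SET q = 14): {q=14, r=2}
  after event 4 (t=21: SET p = 14): {p=14, q=14, r=2}
  after event 5 (t=28: SET p = 38): {p=38, q=14, r=2}
  after event 6 (t=33: DEC p by 3): {p=35, q=14, r=2}
  after event 7 (t=34: SET p = 45): {p=45, q=14, r=2}
  after event 8 (t=44: DEC r by 11): {p=45, q=14, r=-9}
  after event 9 (t=52: INC r by 11): {p=45, q=14, r=2}
  after event 10 (t=60: DEL p): {q=14, r=2}
  after event 11 (t=61: SET q = 47): {q=47, r=2}
  after event 12 (t=64: INC p by 9): {p=9, q=47, r=2}

Answer: {p=9, q=47, r=2}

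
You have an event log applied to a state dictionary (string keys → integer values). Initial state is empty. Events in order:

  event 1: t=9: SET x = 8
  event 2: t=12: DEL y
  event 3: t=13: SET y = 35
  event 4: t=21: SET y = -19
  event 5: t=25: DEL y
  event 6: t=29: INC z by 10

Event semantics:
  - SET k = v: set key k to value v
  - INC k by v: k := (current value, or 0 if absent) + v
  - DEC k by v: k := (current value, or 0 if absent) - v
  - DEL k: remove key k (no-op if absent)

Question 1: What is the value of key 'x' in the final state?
Track key 'x' through all 6 events:
  event 1 (t=9: SET x = 8): x (absent) -> 8
  event 2 (t=12: DEL y): x unchanged
  event 3 (t=13: SET y = 35): x unchanged
  event 4 (t=21: SET y = -19): x unchanged
  event 5 (t=25: DEL y): x unchanged
  event 6 (t=29: INC z by 10): x unchanged
Final: x = 8

Answer: 8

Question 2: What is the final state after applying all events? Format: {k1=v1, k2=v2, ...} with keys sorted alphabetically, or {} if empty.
Answer: {x=8, z=10}

Derivation:
  after event 1 (t=9: SET x = 8): {x=8}
  after event 2 (t=12: DEL y): {x=8}
  after event 3 (t=13: SET y = 35): {x=8, y=35}
  after event 4 (t=21: SET y = -19): {x=8, y=-19}
  after event 5 (t=25: DEL y): {x=8}
  after event 6 (t=29: INC z by 10): {x=8, z=10}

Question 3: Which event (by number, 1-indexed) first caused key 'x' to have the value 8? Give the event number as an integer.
Answer: 1

Derivation:
Looking for first event where x becomes 8:
  event 1: x (absent) -> 8  <-- first match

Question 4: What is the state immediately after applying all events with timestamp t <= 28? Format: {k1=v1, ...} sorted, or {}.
Answer: {x=8}

Derivation:
Apply events with t <= 28 (5 events):
  after event 1 (t=9: SET x = 8): {x=8}
  after event 2 (t=12: DEL y): {x=8}
  after event 3 (t=13: SET y = 35): {x=8, y=35}
  after event 4 (t=21: SET y = -19): {x=8, y=-19}
  after event 5 (t=25: DEL y): {x=8}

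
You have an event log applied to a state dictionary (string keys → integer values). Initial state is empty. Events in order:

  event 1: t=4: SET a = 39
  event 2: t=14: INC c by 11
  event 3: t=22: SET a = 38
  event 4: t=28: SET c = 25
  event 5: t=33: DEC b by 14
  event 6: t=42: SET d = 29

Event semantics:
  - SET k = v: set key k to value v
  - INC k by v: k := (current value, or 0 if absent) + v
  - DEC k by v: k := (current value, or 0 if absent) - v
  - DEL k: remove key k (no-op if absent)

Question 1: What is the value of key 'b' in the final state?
Answer: -14

Derivation:
Track key 'b' through all 6 events:
  event 1 (t=4: SET a = 39): b unchanged
  event 2 (t=14: INC c by 11): b unchanged
  event 3 (t=22: SET a = 38): b unchanged
  event 4 (t=28: SET c = 25): b unchanged
  event 5 (t=33: DEC b by 14): b (absent) -> -14
  event 6 (t=42: SET d = 29): b unchanged
Final: b = -14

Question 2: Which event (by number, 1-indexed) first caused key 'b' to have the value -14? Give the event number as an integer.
Looking for first event where b becomes -14:
  event 5: b (absent) -> -14  <-- first match

Answer: 5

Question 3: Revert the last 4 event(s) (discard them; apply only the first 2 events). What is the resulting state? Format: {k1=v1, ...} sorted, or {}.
Keep first 2 events (discard last 4):
  after event 1 (t=4: SET a = 39): {a=39}
  after event 2 (t=14: INC c by 11): {a=39, c=11}

Answer: {a=39, c=11}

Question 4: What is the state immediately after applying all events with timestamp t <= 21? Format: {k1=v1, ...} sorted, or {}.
Apply events with t <= 21 (2 events):
  after event 1 (t=4: SET a = 39): {a=39}
  after event 2 (t=14: INC c by 11): {a=39, c=11}

Answer: {a=39, c=11}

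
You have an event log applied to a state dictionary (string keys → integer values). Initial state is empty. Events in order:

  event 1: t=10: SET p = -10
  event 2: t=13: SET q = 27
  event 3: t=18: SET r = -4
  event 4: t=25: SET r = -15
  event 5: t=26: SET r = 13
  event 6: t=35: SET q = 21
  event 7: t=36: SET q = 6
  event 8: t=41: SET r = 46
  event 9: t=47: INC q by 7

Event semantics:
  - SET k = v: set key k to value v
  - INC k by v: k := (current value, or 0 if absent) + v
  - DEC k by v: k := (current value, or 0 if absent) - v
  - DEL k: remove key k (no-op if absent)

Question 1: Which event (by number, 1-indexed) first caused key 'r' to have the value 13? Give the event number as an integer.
Answer: 5

Derivation:
Looking for first event where r becomes 13:
  event 3: r = -4
  event 4: r = -15
  event 5: r -15 -> 13  <-- first match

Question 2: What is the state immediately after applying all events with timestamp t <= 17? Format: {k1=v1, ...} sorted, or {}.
Apply events with t <= 17 (2 events):
  after event 1 (t=10: SET p = -10): {p=-10}
  after event 2 (t=13: SET q = 27): {p=-10, q=27}

Answer: {p=-10, q=27}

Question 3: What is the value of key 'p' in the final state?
Track key 'p' through all 9 events:
  event 1 (t=10: SET p = -10): p (absent) -> -10
  event 2 (t=13: SET q = 27): p unchanged
  event 3 (t=18: SET r = -4): p unchanged
  event 4 (t=25: SET r = -15): p unchanged
  event 5 (t=26: SET r = 13): p unchanged
  event 6 (t=35: SET q = 21): p unchanged
  event 7 (t=36: SET q = 6): p unchanged
  event 8 (t=41: SET r = 46): p unchanged
  event 9 (t=47: INC q by 7): p unchanged
Final: p = -10

Answer: -10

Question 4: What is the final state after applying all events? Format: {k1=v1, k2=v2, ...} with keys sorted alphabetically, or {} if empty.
  after event 1 (t=10: SET p = -10): {p=-10}
  after event 2 (t=13: SET q = 27): {p=-10, q=27}
  after event 3 (t=18: SET r = -4): {p=-10, q=27, r=-4}
  after event 4 (t=25: SET r = -15): {p=-10, q=27, r=-15}
  after event 5 (t=26: SET r = 13): {p=-10, q=27, r=13}
  after event 6 (t=35: SET q = 21): {p=-10, q=21, r=13}
  after event 7 (t=36: SET q = 6): {p=-10, q=6, r=13}
  after event 8 (t=41: SET r = 46): {p=-10, q=6, r=46}
  after event 9 (t=47: INC q by 7): {p=-10, q=13, r=46}

Answer: {p=-10, q=13, r=46}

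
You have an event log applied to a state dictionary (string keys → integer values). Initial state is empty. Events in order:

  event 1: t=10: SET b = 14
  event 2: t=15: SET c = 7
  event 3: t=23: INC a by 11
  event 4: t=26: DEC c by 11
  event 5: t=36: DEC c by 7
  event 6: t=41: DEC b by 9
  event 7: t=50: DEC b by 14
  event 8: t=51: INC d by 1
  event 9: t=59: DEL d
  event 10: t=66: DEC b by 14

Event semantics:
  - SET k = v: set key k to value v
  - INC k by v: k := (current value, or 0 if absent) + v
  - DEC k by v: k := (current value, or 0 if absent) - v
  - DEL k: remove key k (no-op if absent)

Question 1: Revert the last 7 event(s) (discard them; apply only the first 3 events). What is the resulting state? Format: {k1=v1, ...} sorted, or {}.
Keep first 3 events (discard last 7):
  after event 1 (t=10: SET b = 14): {b=14}
  after event 2 (t=15: SET c = 7): {b=14, c=7}
  after event 3 (t=23: INC a by 11): {a=11, b=14, c=7}

Answer: {a=11, b=14, c=7}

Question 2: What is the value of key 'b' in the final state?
Track key 'b' through all 10 events:
  event 1 (t=10: SET b = 14): b (absent) -> 14
  event 2 (t=15: SET c = 7): b unchanged
  event 3 (t=23: INC a by 11): b unchanged
  event 4 (t=26: DEC c by 11): b unchanged
  event 5 (t=36: DEC c by 7): b unchanged
  event 6 (t=41: DEC b by 9): b 14 -> 5
  event 7 (t=50: DEC b by 14): b 5 -> -9
  event 8 (t=51: INC d by 1): b unchanged
  event 9 (t=59: DEL d): b unchanged
  event 10 (t=66: DEC b by 14): b -9 -> -23
Final: b = -23

Answer: -23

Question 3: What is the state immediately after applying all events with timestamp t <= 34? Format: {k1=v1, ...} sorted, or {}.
Answer: {a=11, b=14, c=-4}

Derivation:
Apply events with t <= 34 (4 events):
  after event 1 (t=10: SET b = 14): {b=14}
  after event 2 (t=15: SET c = 7): {b=14, c=7}
  after event 3 (t=23: INC a by 11): {a=11, b=14, c=7}
  after event 4 (t=26: DEC c by 11): {a=11, b=14, c=-4}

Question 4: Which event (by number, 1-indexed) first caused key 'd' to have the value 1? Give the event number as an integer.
Looking for first event where d becomes 1:
  event 8: d (absent) -> 1  <-- first match

Answer: 8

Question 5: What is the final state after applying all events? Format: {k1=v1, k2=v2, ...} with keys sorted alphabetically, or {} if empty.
Answer: {a=11, b=-23, c=-11}

Derivation:
  after event 1 (t=10: SET b = 14): {b=14}
  after event 2 (t=15: SET c = 7): {b=14, c=7}
  after event 3 (t=23: INC a by 11): {a=11, b=14, c=7}
  after event 4 (t=26: DEC c by 11): {a=11, b=14, c=-4}
  after event 5 (t=36: DEC c by 7): {a=11, b=14, c=-11}
  after event 6 (t=41: DEC b by 9): {a=11, b=5, c=-11}
  after event 7 (t=50: DEC b by 14): {a=11, b=-9, c=-11}
  after event 8 (t=51: INC d by 1): {a=11, b=-9, c=-11, d=1}
  after event 9 (t=59: DEL d): {a=11, b=-9, c=-11}
  after event 10 (t=66: DEC b by 14): {a=11, b=-23, c=-11}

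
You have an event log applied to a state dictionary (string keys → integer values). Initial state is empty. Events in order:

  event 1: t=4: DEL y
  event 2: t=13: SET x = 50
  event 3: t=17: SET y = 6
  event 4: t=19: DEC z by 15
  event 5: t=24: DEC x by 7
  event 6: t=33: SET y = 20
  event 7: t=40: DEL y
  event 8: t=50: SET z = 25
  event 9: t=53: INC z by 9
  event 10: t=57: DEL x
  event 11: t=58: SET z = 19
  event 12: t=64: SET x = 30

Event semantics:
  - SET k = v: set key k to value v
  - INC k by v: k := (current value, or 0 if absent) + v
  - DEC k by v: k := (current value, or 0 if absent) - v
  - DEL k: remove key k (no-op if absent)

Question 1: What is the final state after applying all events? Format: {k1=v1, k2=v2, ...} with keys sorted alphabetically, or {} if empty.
  after event 1 (t=4: DEL y): {}
  after event 2 (t=13: SET x = 50): {x=50}
  after event 3 (t=17: SET y = 6): {x=50, y=6}
  after event 4 (t=19: DEC z by 15): {x=50, y=6, z=-15}
  after event 5 (t=24: DEC x by 7): {x=43, y=6, z=-15}
  after event 6 (t=33: SET y = 20): {x=43, y=20, z=-15}
  after event 7 (t=40: DEL y): {x=43, z=-15}
  after event 8 (t=50: SET z = 25): {x=43, z=25}
  after event 9 (t=53: INC z by 9): {x=43, z=34}
  after event 10 (t=57: DEL x): {z=34}
  after event 11 (t=58: SET z = 19): {z=19}
  after event 12 (t=64: SET x = 30): {x=30, z=19}

Answer: {x=30, z=19}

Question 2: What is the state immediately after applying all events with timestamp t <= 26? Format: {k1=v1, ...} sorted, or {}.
Apply events with t <= 26 (5 events):
  after event 1 (t=4: DEL y): {}
  after event 2 (t=13: SET x = 50): {x=50}
  after event 3 (t=17: SET y = 6): {x=50, y=6}
  after event 4 (t=19: DEC z by 15): {x=50, y=6, z=-15}
  after event 5 (t=24: DEC x by 7): {x=43, y=6, z=-15}

Answer: {x=43, y=6, z=-15}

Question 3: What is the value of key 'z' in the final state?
Answer: 19

Derivation:
Track key 'z' through all 12 events:
  event 1 (t=4: DEL y): z unchanged
  event 2 (t=13: SET x = 50): z unchanged
  event 3 (t=17: SET y = 6): z unchanged
  event 4 (t=19: DEC z by 15): z (absent) -> -15
  event 5 (t=24: DEC x by 7): z unchanged
  event 6 (t=33: SET y = 20): z unchanged
  event 7 (t=40: DEL y): z unchanged
  event 8 (t=50: SET z = 25): z -15 -> 25
  event 9 (t=53: INC z by 9): z 25 -> 34
  event 10 (t=57: DEL x): z unchanged
  event 11 (t=58: SET z = 19): z 34 -> 19
  event 12 (t=64: SET x = 30): z unchanged
Final: z = 19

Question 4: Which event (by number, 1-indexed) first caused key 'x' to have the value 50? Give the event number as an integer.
Looking for first event where x becomes 50:
  event 2: x (absent) -> 50  <-- first match

Answer: 2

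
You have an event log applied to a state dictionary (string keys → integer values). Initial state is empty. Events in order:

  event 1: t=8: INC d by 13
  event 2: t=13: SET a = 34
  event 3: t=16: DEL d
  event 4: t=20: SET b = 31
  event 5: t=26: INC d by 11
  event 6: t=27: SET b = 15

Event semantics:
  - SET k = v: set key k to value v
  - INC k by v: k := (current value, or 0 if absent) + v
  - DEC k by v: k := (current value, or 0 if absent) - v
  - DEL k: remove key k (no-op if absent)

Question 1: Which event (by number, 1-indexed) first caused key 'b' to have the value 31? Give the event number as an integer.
Answer: 4

Derivation:
Looking for first event where b becomes 31:
  event 4: b (absent) -> 31  <-- first match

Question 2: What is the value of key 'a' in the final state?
Track key 'a' through all 6 events:
  event 1 (t=8: INC d by 13): a unchanged
  event 2 (t=13: SET a = 34): a (absent) -> 34
  event 3 (t=16: DEL d): a unchanged
  event 4 (t=20: SET b = 31): a unchanged
  event 5 (t=26: INC d by 11): a unchanged
  event 6 (t=27: SET b = 15): a unchanged
Final: a = 34

Answer: 34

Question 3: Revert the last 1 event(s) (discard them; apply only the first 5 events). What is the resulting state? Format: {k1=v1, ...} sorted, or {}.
Answer: {a=34, b=31, d=11}

Derivation:
Keep first 5 events (discard last 1):
  after event 1 (t=8: INC d by 13): {d=13}
  after event 2 (t=13: SET a = 34): {a=34, d=13}
  after event 3 (t=16: DEL d): {a=34}
  after event 4 (t=20: SET b = 31): {a=34, b=31}
  after event 5 (t=26: INC d by 11): {a=34, b=31, d=11}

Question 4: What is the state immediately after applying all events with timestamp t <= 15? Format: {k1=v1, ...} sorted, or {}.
Answer: {a=34, d=13}

Derivation:
Apply events with t <= 15 (2 events):
  after event 1 (t=8: INC d by 13): {d=13}
  after event 2 (t=13: SET a = 34): {a=34, d=13}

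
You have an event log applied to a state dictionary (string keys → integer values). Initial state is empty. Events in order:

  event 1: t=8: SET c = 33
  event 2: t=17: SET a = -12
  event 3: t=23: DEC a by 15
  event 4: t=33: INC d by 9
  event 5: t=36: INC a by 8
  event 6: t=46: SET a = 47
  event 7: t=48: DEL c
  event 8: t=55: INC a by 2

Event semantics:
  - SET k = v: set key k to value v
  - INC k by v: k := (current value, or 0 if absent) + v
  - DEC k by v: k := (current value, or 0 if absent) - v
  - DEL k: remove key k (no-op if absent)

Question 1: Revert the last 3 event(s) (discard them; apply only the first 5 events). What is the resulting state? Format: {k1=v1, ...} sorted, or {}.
Keep first 5 events (discard last 3):
  after event 1 (t=8: SET c = 33): {c=33}
  after event 2 (t=17: SET a = -12): {a=-12, c=33}
  after event 3 (t=23: DEC a by 15): {a=-27, c=33}
  after event 4 (t=33: INC d by 9): {a=-27, c=33, d=9}
  after event 5 (t=36: INC a by 8): {a=-19, c=33, d=9}

Answer: {a=-19, c=33, d=9}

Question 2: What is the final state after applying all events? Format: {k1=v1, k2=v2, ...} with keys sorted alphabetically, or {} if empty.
Answer: {a=49, d=9}

Derivation:
  after event 1 (t=8: SET c = 33): {c=33}
  after event 2 (t=17: SET a = -12): {a=-12, c=33}
  after event 3 (t=23: DEC a by 15): {a=-27, c=33}
  after event 4 (t=33: INC d by 9): {a=-27, c=33, d=9}
  after event 5 (t=36: INC a by 8): {a=-19, c=33, d=9}
  after event 6 (t=46: SET a = 47): {a=47, c=33, d=9}
  after event 7 (t=48: DEL c): {a=47, d=9}
  after event 8 (t=55: INC a by 2): {a=49, d=9}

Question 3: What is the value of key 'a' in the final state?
Answer: 49

Derivation:
Track key 'a' through all 8 events:
  event 1 (t=8: SET c = 33): a unchanged
  event 2 (t=17: SET a = -12): a (absent) -> -12
  event 3 (t=23: DEC a by 15): a -12 -> -27
  event 4 (t=33: INC d by 9): a unchanged
  event 5 (t=36: INC a by 8): a -27 -> -19
  event 6 (t=46: SET a = 47): a -19 -> 47
  event 7 (t=48: DEL c): a unchanged
  event 8 (t=55: INC a by 2): a 47 -> 49
Final: a = 49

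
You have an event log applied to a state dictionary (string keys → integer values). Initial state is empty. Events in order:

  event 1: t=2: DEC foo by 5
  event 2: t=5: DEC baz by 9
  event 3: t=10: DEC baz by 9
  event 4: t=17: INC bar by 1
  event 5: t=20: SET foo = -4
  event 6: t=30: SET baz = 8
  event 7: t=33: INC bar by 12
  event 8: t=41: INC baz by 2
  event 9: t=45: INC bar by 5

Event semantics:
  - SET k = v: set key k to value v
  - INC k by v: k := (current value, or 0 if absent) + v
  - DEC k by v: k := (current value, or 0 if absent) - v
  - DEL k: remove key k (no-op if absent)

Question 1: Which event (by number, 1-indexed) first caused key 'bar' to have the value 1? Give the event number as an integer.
Looking for first event where bar becomes 1:
  event 4: bar (absent) -> 1  <-- first match

Answer: 4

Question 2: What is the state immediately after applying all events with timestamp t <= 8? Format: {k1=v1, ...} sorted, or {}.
Apply events with t <= 8 (2 events):
  after event 1 (t=2: DEC foo by 5): {foo=-5}
  after event 2 (t=5: DEC baz by 9): {baz=-9, foo=-5}

Answer: {baz=-9, foo=-5}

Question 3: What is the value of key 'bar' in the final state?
Answer: 18

Derivation:
Track key 'bar' through all 9 events:
  event 1 (t=2: DEC foo by 5): bar unchanged
  event 2 (t=5: DEC baz by 9): bar unchanged
  event 3 (t=10: DEC baz by 9): bar unchanged
  event 4 (t=17: INC bar by 1): bar (absent) -> 1
  event 5 (t=20: SET foo = -4): bar unchanged
  event 6 (t=30: SET baz = 8): bar unchanged
  event 7 (t=33: INC bar by 12): bar 1 -> 13
  event 8 (t=41: INC baz by 2): bar unchanged
  event 9 (t=45: INC bar by 5): bar 13 -> 18
Final: bar = 18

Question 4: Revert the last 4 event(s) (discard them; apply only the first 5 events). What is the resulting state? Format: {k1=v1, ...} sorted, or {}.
Answer: {bar=1, baz=-18, foo=-4}

Derivation:
Keep first 5 events (discard last 4):
  after event 1 (t=2: DEC foo by 5): {foo=-5}
  after event 2 (t=5: DEC baz by 9): {baz=-9, foo=-5}
  after event 3 (t=10: DEC baz by 9): {baz=-18, foo=-5}
  after event 4 (t=17: INC bar by 1): {bar=1, baz=-18, foo=-5}
  after event 5 (t=20: SET foo = -4): {bar=1, baz=-18, foo=-4}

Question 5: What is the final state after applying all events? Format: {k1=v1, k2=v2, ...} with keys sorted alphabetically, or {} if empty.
  after event 1 (t=2: DEC foo by 5): {foo=-5}
  after event 2 (t=5: DEC baz by 9): {baz=-9, foo=-5}
  after event 3 (t=10: DEC baz by 9): {baz=-18, foo=-5}
  after event 4 (t=17: INC bar by 1): {bar=1, baz=-18, foo=-5}
  after event 5 (t=20: SET foo = -4): {bar=1, baz=-18, foo=-4}
  after event 6 (t=30: SET baz = 8): {bar=1, baz=8, foo=-4}
  after event 7 (t=33: INC bar by 12): {bar=13, baz=8, foo=-4}
  after event 8 (t=41: INC baz by 2): {bar=13, baz=10, foo=-4}
  after event 9 (t=45: INC bar by 5): {bar=18, baz=10, foo=-4}

Answer: {bar=18, baz=10, foo=-4}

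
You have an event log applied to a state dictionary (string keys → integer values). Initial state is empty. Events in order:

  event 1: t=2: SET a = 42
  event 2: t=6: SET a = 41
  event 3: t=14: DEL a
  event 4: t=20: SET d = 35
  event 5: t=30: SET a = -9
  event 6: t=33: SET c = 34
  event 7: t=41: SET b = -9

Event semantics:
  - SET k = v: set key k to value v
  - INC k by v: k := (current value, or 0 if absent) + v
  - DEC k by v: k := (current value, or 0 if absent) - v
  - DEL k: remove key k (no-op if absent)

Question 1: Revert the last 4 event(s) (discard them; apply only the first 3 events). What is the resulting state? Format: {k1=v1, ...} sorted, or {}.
Answer: {}

Derivation:
Keep first 3 events (discard last 4):
  after event 1 (t=2: SET a = 42): {a=42}
  after event 2 (t=6: SET a = 41): {a=41}
  after event 3 (t=14: DEL a): {}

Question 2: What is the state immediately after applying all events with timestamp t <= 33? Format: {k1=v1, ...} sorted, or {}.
Apply events with t <= 33 (6 events):
  after event 1 (t=2: SET a = 42): {a=42}
  after event 2 (t=6: SET a = 41): {a=41}
  after event 3 (t=14: DEL a): {}
  after event 4 (t=20: SET d = 35): {d=35}
  after event 5 (t=30: SET a = -9): {a=-9, d=35}
  after event 6 (t=33: SET c = 34): {a=-9, c=34, d=35}

Answer: {a=-9, c=34, d=35}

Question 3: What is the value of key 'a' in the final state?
Answer: -9

Derivation:
Track key 'a' through all 7 events:
  event 1 (t=2: SET a = 42): a (absent) -> 42
  event 2 (t=6: SET a = 41): a 42 -> 41
  event 3 (t=14: DEL a): a 41 -> (absent)
  event 4 (t=20: SET d = 35): a unchanged
  event 5 (t=30: SET a = -9): a (absent) -> -9
  event 6 (t=33: SET c = 34): a unchanged
  event 7 (t=41: SET b = -9): a unchanged
Final: a = -9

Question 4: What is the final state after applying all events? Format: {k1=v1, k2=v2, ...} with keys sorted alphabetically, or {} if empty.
  after event 1 (t=2: SET a = 42): {a=42}
  after event 2 (t=6: SET a = 41): {a=41}
  after event 3 (t=14: DEL a): {}
  after event 4 (t=20: SET d = 35): {d=35}
  after event 5 (t=30: SET a = -9): {a=-9, d=35}
  after event 6 (t=33: SET c = 34): {a=-9, c=34, d=35}
  after event 7 (t=41: SET b = -9): {a=-9, b=-9, c=34, d=35}

Answer: {a=-9, b=-9, c=34, d=35}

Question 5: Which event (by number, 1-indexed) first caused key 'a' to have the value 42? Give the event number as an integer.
Answer: 1

Derivation:
Looking for first event where a becomes 42:
  event 1: a (absent) -> 42  <-- first match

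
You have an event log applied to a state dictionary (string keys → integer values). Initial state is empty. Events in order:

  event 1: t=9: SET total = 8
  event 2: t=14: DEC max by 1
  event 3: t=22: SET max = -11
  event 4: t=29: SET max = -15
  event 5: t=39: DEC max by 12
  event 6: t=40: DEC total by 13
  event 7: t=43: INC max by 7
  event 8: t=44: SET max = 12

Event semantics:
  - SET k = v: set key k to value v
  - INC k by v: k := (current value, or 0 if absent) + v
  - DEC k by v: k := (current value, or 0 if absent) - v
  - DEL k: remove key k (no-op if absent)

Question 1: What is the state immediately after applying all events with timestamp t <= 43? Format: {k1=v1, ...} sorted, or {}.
Answer: {max=-20, total=-5}

Derivation:
Apply events with t <= 43 (7 events):
  after event 1 (t=9: SET total = 8): {total=8}
  after event 2 (t=14: DEC max by 1): {max=-1, total=8}
  after event 3 (t=22: SET max = -11): {max=-11, total=8}
  after event 4 (t=29: SET max = -15): {max=-15, total=8}
  after event 5 (t=39: DEC max by 12): {max=-27, total=8}
  after event 6 (t=40: DEC total by 13): {max=-27, total=-5}
  after event 7 (t=43: INC max by 7): {max=-20, total=-5}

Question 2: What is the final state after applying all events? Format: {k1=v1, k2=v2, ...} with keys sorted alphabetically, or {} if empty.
  after event 1 (t=9: SET total = 8): {total=8}
  after event 2 (t=14: DEC max by 1): {max=-1, total=8}
  after event 3 (t=22: SET max = -11): {max=-11, total=8}
  after event 4 (t=29: SET max = -15): {max=-15, total=8}
  after event 5 (t=39: DEC max by 12): {max=-27, total=8}
  after event 6 (t=40: DEC total by 13): {max=-27, total=-5}
  after event 7 (t=43: INC max by 7): {max=-20, total=-5}
  after event 8 (t=44: SET max = 12): {max=12, total=-5}

Answer: {max=12, total=-5}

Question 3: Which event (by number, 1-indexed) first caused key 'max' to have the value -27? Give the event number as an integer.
Answer: 5

Derivation:
Looking for first event where max becomes -27:
  event 2: max = -1
  event 3: max = -11
  event 4: max = -15
  event 5: max -15 -> -27  <-- first match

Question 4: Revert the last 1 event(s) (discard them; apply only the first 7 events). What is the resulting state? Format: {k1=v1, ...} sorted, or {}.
Answer: {max=-20, total=-5}

Derivation:
Keep first 7 events (discard last 1):
  after event 1 (t=9: SET total = 8): {total=8}
  after event 2 (t=14: DEC max by 1): {max=-1, total=8}
  after event 3 (t=22: SET max = -11): {max=-11, total=8}
  after event 4 (t=29: SET max = -15): {max=-15, total=8}
  after event 5 (t=39: DEC max by 12): {max=-27, total=8}
  after event 6 (t=40: DEC total by 13): {max=-27, total=-5}
  after event 7 (t=43: INC max by 7): {max=-20, total=-5}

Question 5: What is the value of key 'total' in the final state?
Track key 'total' through all 8 events:
  event 1 (t=9: SET total = 8): total (absent) -> 8
  event 2 (t=14: DEC max by 1): total unchanged
  event 3 (t=22: SET max = -11): total unchanged
  event 4 (t=29: SET max = -15): total unchanged
  event 5 (t=39: DEC max by 12): total unchanged
  event 6 (t=40: DEC total by 13): total 8 -> -5
  event 7 (t=43: INC max by 7): total unchanged
  event 8 (t=44: SET max = 12): total unchanged
Final: total = -5

Answer: -5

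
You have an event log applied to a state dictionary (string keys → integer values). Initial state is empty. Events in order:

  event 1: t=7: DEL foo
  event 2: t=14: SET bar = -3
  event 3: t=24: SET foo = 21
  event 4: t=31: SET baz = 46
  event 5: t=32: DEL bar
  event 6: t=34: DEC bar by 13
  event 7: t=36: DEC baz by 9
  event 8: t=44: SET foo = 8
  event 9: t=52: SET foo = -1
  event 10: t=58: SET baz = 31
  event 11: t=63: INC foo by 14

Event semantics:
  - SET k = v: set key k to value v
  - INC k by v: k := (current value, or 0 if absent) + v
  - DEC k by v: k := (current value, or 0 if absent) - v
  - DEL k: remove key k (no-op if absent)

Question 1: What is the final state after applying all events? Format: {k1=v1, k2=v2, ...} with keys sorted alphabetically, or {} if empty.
  after event 1 (t=7: DEL foo): {}
  after event 2 (t=14: SET bar = -3): {bar=-3}
  after event 3 (t=24: SET foo = 21): {bar=-3, foo=21}
  after event 4 (t=31: SET baz = 46): {bar=-3, baz=46, foo=21}
  after event 5 (t=32: DEL bar): {baz=46, foo=21}
  after event 6 (t=34: DEC bar by 13): {bar=-13, baz=46, foo=21}
  after event 7 (t=36: DEC baz by 9): {bar=-13, baz=37, foo=21}
  after event 8 (t=44: SET foo = 8): {bar=-13, baz=37, foo=8}
  after event 9 (t=52: SET foo = -1): {bar=-13, baz=37, foo=-1}
  after event 10 (t=58: SET baz = 31): {bar=-13, baz=31, foo=-1}
  after event 11 (t=63: INC foo by 14): {bar=-13, baz=31, foo=13}

Answer: {bar=-13, baz=31, foo=13}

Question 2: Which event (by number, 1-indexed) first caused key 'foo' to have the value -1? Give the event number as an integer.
Looking for first event where foo becomes -1:
  event 3: foo = 21
  event 4: foo = 21
  event 5: foo = 21
  event 6: foo = 21
  event 7: foo = 21
  event 8: foo = 8
  event 9: foo 8 -> -1  <-- first match

Answer: 9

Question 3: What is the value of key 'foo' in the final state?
Answer: 13

Derivation:
Track key 'foo' through all 11 events:
  event 1 (t=7: DEL foo): foo (absent) -> (absent)
  event 2 (t=14: SET bar = -3): foo unchanged
  event 3 (t=24: SET foo = 21): foo (absent) -> 21
  event 4 (t=31: SET baz = 46): foo unchanged
  event 5 (t=32: DEL bar): foo unchanged
  event 6 (t=34: DEC bar by 13): foo unchanged
  event 7 (t=36: DEC baz by 9): foo unchanged
  event 8 (t=44: SET foo = 8): foo 21 -> 8
  event 9 (t=52: SET foo = -1): foo 8 -> -1
  event 10 (t=58: SET baz = 31): foo unchanged
  event 11 (t=63: INC foo by 14): foo -1 -> 13
Final: foo = 13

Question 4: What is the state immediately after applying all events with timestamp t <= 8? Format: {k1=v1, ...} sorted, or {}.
Apply events with t <= 8 (1 events):
  after event 1 (t=7: DEL foo): {}

Answer: {}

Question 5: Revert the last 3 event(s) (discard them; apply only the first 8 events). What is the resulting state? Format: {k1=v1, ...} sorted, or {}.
Answer: {bar=-13, baz=37, foo=8}

Derivation:
Keep first 8 events (discard last 3):
  after event 1 (t=7: DEL foo): {}
  after event 2 (t=14: SET bar = -3): {bar=-3}
  after event 3 (t=24: SET foo = 21): {bar=-3, foo=21}
  after event 4 (t=31: SET baz = 46): {bar=-3, baz=46, foo=21}
  after event 5 (t=32: DEL bar): {baz=46, foo=21}
  after event 6 (t=34: DEC bar by 13): {bar=-13, baz=46, foo=21}
  after event 7 (t=36: DEC baz by 9): {bar=-13, baz=37, foo=21}
  after event 8 (t=44: SET foo = 8): {bar=-13, baz=37, foo=8}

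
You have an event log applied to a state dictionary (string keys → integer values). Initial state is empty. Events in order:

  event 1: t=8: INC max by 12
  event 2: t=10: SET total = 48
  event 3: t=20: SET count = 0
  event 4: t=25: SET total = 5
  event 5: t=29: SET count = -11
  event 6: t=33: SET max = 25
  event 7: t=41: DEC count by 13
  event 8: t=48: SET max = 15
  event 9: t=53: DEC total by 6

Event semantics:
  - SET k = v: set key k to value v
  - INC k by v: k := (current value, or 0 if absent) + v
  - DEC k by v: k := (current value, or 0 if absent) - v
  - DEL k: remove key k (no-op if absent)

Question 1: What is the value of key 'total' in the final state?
Answer: -1

Derivation:
Track key 'total' through all 9 events:
  event 1 (t=8: INC max by 12): total unchanged
  event 2 (t=10: SET total = 48): total (absent) -> 48
  event 3 (t=20: SET count = 0): total unchanged
  event 4 (t=25: SET total = 5): total 48 -> 5
  event 5 (t=29: SET count = -11): total unchanged
  event 6 (t=33: SET max = 25): total unchanged
  event 7 (t=41: DEC count by 13): total unchanged
  event 8 (t=48: SET max = 15): total unchanged
  event 9 (t=53: DEC total by 6): total 5 -> -1
Final: total = -1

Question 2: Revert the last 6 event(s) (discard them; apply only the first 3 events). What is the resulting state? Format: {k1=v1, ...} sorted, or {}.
Keep first 3 events (discard last 6):
  after event 1 (t=8: INC max by 12): {max=12}
  after event 2 (t=10: SET total = 48): {max=12, total=48}
  after event 3 (t=20: SET count = 0): {count=0, max=12, total=48}

Answer: {count=0, max=12, total=48}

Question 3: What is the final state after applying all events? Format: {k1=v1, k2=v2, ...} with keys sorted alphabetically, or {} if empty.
Answer: {count=-24, max=15, total=-1}

Derivation:
  after event 1 (t=8: INC max by 12): {max=12}
  after event 2 (t=10: SET total = 48): {max=12, total=48}
  after event 3 (t=20: SET count = 0): {count=0, max=12, total=48}
  after event 4 (t=25: SET total = 5): {count=0, max=12, total=5}
  after event 5 (t=29: SET count = -11): {count=-11, max=12, total=5}
  after event 6 (t=33: SET max = 25): {count=-11, max=25, total=5}
  after event 7 (t=41: DEC count by 13): {count=-24, max=25, total=5}
  after event 8 (t=48: SET max = 15): {count=-24, max=15, total=5}
  after event 9 (t=53: DEC total by 6): {count=-24, max=15, total=-1}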